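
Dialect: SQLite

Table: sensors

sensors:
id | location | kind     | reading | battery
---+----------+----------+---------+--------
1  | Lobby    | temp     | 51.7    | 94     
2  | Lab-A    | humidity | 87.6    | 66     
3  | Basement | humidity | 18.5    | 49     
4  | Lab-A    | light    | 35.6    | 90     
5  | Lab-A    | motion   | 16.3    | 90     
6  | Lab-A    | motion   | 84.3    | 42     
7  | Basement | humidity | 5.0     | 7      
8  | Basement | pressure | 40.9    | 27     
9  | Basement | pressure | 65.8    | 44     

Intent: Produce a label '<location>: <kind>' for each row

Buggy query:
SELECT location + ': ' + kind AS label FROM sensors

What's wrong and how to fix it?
Bug: '+' is numeric addition; on text columns SQLite converts them to 0 instead of concatenating

Fix: Use the || operator for string concatenation

Corrected query:
SELECT location || ': ' || kind AS label FROM sensors

Result:
label             
------------------
Lobby: temp       
Lab-A: humidity   
Basement: humidity
Lab-A: light      
Lab-A: motion     
Lab-A: motion     
Basement: humidity
Basement: pressure
Basement: pressure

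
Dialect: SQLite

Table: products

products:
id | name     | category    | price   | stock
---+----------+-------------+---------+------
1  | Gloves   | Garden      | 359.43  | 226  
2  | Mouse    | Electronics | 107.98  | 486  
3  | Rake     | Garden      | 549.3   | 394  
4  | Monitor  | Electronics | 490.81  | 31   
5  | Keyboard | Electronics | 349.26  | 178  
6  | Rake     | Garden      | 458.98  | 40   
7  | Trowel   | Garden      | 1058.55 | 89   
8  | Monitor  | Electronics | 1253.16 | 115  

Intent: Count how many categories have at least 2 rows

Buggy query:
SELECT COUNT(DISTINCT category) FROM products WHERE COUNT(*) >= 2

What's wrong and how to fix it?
Bug: WHERE filters individual rows, not groups, so a group-level COUNT is invalid there

Fix: Group first with HAVING COUNT(*) >= 2, then COUNT the resulting groups

Corrected query:
SELECT COUNT(*) FROM (SELECT category FROM products GROUP BY category HAVING COUNT(*) >= 2)

Result:
COUNT(*)
--------
2       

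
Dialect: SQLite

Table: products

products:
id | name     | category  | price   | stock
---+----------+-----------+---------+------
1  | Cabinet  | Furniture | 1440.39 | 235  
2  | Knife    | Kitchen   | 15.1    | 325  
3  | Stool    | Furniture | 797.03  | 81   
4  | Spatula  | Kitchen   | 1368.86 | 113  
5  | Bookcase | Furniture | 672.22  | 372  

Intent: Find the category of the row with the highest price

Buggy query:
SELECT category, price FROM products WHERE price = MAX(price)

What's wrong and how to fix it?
Bug: WHERE is evaluated per row; an aggregate over the whole table isn't defined there

Fix: Wrap MAX in a scalar subquery so WHERE compares against a single value

Corrected query:
SELECT category, price FROM products WHERE price = (SELECT MAX(price) FROM products)

Result:
category  | price  
----------+--------
Furniture | 1440.39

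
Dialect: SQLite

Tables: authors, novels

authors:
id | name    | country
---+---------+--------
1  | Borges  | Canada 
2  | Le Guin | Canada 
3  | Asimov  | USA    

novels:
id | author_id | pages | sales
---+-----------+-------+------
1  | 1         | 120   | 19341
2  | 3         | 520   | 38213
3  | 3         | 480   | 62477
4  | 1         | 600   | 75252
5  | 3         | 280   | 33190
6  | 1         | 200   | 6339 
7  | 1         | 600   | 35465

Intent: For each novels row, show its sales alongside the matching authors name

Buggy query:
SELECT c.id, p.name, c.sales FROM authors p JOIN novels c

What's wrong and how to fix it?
Bug: Missing join condition: each novels row is matched to all authors rows instead of just its own

Fix: Add ON c.author_id = p.id to the JOIN

Corrected query:
SELECT c.id, p.name, c.sales FROM authors p JOIN novels c ON c.author_id = p.id

Result:
id | name   | sales
---+--------+------
1  | Borges | 19341
2  | Asimov | 38213
3  | Asimov | 62477
4  | Borges | 75252
5  | Asimov | 33190
6  | Borges | 6339 
7  | Borges | 35465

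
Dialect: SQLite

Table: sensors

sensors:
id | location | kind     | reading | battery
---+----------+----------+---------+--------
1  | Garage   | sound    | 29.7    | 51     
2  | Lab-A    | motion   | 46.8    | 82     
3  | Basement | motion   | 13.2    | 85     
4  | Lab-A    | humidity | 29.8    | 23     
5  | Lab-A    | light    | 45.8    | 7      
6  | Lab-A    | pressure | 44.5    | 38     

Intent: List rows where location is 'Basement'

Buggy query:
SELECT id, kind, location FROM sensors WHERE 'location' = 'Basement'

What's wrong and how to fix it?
Bug: Single quotes denote string literals in SQL; the column name is being compared as a constant string

Fix: Reference the column as location without single quotes

Corrected query:
SELECT id, kind, location FROM sensors WHERE location = 'Basement'

Result:
id | kind   | location
---+--------+---------
3  | motion | Basement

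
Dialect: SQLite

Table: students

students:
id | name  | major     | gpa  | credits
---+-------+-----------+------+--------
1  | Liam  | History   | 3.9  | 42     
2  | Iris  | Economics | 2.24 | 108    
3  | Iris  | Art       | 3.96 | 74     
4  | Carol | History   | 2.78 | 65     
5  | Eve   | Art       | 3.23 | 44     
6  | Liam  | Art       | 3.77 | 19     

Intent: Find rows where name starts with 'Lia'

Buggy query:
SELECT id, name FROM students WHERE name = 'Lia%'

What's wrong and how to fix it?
Bug: '=' compares the literal string including the % character; pattern matching needs LIKE

Fix: Replace '=' with LIKE so 'Lia%' is treated as a pattern

Corrected query:
SELECT id, name FROM students WHERE name LIKE 'Lia%'

Result:
id | name
---+-----
1  | Liam
6  | Liam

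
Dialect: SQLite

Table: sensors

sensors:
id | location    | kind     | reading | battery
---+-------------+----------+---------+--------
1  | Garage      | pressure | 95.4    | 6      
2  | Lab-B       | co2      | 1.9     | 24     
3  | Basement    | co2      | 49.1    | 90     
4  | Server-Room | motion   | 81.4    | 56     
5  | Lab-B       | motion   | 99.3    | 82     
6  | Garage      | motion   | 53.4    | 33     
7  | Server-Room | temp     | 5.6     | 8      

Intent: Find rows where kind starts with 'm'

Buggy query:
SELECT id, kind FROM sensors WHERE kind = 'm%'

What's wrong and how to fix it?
Bug: Wildcards only work with LIKE; '=' treats '%' as a literal character

Fix: Replace '=' with LIKE so 'm%' is treated as a pattern

Corrected query:
SELECT id, kind FROM sensors WHERE kind LIKE 'm%'

Result:
id | kind  
---+-------
4  | motion
5  | motion
6  | motion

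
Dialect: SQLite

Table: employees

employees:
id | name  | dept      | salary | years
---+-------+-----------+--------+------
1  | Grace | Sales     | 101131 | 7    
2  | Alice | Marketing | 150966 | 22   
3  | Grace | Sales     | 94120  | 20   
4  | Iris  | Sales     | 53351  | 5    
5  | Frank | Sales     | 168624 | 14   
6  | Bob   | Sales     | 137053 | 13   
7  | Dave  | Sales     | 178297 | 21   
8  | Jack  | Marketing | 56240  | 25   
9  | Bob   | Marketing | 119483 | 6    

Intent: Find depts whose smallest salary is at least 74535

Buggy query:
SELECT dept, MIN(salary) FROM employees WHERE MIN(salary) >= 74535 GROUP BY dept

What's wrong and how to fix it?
Bug: Aggregates like MIN are computed per group after WHERE runs

Fix: Use HAVING for the per-group MIN condition

Corrected query:
SELECT dept, MIN(salary) FROM employees GROUP BY dept HAVING MIN(salary) >= 74535

Result:
(no rows)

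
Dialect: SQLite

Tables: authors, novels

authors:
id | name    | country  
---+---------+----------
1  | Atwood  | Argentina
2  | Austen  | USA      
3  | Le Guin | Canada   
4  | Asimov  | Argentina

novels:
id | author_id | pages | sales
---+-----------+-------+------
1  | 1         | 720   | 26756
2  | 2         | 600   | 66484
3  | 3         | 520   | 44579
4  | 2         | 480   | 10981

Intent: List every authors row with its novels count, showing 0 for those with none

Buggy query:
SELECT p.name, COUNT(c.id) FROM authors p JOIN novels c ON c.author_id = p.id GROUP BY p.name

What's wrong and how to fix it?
Bug: An inner join excludes parents with zero children

Fix: Use LEFT JOIN so parents without children still appear (COUNT(c.id) gives 0)

Corrected query:
SELECT p.name, COUNT(c.id) FROM authors p LEFT JOIN novels c ON c.author_id = p.id GROUP BY p.name

Result:
name    | COUNT(c.id)
--------+------------
Asimov  | 0          
Atwood  | 1          
Austen  | 2          
Le Guin | 1          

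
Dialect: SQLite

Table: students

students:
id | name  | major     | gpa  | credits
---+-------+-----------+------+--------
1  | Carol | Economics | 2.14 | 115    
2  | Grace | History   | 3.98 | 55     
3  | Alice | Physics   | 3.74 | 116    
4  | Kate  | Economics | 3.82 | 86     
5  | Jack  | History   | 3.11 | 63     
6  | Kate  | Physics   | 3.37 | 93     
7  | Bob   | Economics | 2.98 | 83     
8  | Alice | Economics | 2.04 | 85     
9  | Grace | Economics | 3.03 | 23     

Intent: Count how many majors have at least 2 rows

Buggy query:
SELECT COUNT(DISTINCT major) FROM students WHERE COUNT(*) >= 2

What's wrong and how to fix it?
Bug: COUNT(*) cannot appear in WHERE; the per-group count doesn't exist yet

Fix: Use a subquery that GROUPs and filters with HAVING, then count its rows

Corrected query:
SELECT COUNT(*) FROM (SELECT major FROM students GROUP BY major HAVING COUNT(*) >= 2)

Result:
COUNT(*)
--------
3       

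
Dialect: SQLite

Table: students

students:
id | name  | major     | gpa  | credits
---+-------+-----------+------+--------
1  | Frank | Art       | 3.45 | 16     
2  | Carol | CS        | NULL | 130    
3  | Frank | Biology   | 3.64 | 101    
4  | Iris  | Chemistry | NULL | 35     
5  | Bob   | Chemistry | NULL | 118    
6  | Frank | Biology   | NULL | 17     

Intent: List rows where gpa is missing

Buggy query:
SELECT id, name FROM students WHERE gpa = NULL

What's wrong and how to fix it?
Bug: Comparing to NULL with '=' never matches; NULL = NULL is unknown, not true

Fix: Replace '= NULL' with 'IS NULL'

Corrected query:
SELECT id, name FROM students WHERE gpa IS NULL

Result:
id | name 
---+------
2  | Carol
4  | Iris 
5  | Bob  
6  | Frank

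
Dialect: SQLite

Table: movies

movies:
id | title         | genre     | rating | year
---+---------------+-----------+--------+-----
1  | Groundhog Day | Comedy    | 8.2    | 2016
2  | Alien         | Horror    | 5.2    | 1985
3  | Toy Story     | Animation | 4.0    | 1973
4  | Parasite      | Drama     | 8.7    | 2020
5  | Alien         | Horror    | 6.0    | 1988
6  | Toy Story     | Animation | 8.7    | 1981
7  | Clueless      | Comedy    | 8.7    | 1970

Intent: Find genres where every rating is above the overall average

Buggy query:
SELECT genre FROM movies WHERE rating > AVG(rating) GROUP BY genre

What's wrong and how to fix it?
Bug: WHERE evaluates per row before aggregation, so AVG() is unavailable

Fix: Use a subquery for AVG and a HAVING MIN(...) filter so the condition holds for every row in the group

Corrected query:
SELECT genre FROM movies GROUP BY genre HAVING MIN(rating) > (SELECT AVG(rating) FROM movies)

Result:
genre 
------
Comedy
Drama 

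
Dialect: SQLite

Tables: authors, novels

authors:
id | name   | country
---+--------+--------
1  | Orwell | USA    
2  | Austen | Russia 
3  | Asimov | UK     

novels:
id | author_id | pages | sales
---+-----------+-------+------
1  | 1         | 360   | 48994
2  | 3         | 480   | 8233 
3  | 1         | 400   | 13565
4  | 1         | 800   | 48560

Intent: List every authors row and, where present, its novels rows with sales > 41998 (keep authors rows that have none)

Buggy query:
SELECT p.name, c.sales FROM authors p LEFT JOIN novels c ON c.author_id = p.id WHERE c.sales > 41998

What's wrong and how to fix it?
Bug: Filtering c.sales in WHERE discards the NULL rows produced by LEFT JOIN, turning it into an inner join

Fix: Move the right-table condition into the ON clause so unmatched parents are kept

Corrected query:
SELECT p.name, c.sales FROM authors p LEFT JOIN novels c ON c.author_id = p.id AND c.sales > 41998

Result:
name   | sales
-------+------
Orwell | 48560
Orwell | 48994
Austen | NULL 
Asimov | NULL 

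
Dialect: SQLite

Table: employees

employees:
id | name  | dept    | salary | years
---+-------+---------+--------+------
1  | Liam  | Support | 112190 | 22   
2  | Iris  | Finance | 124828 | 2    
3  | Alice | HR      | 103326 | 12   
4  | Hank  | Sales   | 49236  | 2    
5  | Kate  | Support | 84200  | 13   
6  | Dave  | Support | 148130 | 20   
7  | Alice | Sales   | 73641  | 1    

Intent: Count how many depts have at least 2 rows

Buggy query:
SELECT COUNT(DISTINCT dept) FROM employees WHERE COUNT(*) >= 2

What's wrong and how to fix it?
Bug: COUNT(*) cannot appear in WHERE; the per-group count doesn't exist yet

Fix: Group first with HAVING COUNT(*) >= 2, then COUNT the resulting groups

Corrected query:
SELECT COUNT(*) FROM (SELECT dept FROM employees GROUP BY dept HAVING COUNT(*) >= 2)

Result:
COUNT(*)
--------
2       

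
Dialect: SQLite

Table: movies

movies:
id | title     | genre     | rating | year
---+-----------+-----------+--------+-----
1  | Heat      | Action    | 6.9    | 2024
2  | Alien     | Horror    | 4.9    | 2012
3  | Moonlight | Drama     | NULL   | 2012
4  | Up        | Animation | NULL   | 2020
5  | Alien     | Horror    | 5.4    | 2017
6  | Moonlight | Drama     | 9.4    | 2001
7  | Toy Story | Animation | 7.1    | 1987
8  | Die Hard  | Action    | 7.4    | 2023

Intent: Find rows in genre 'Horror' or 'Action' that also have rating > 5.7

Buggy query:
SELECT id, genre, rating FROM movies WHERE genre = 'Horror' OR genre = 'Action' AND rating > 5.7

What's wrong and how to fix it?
Bug: Without parentheses, AND is evaluated before OR, so the rating filter only applies to the 'Action' branch

Fix: Add parentheses around the OR so the AND applies to both alternatives

Corrected query:
SELECT id, genre, rating FROM movies WHERE (genre = 'Horror' OR genre = 'Action') AND rating > 5.7

Result:
id | genre  | rating
---+--------+-------
1  | Action | 6.9   
8  | Action | 7.4   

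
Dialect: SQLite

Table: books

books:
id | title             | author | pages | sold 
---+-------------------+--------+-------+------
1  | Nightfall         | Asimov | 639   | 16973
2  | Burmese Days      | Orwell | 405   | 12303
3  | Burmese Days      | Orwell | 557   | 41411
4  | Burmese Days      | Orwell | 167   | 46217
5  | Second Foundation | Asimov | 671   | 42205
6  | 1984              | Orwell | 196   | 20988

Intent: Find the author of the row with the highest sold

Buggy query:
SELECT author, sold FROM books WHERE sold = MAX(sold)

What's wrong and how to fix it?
Bug: MAX(sold) is an aggregate and cannot be used directly in WHERE

Fix: Wrap MAX in a scalar subquery so WHERE compares against a single value

Corrected query:
SELECT author, sold FROM books WHERE sold = (SELECT MAX(sold) FROM books)

Result:
author | sold 
-------+------
Orwell | 46217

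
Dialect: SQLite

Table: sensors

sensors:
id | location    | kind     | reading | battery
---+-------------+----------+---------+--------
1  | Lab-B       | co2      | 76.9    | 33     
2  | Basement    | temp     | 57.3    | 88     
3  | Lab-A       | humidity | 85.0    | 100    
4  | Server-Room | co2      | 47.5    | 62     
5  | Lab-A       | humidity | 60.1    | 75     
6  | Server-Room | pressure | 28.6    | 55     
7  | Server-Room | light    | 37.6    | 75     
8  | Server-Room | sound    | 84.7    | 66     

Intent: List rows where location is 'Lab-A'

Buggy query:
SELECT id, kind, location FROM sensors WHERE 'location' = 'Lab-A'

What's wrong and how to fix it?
Bug: Single quotes denote string literals in SQL; the column name is being compared as a constant string

Fix: Reference the column as location without single quotes

Corrected query:
SELECT id, kind, location FROM sensors WHERE location = 'Lab-A'

Result:
id | kind     | location
---+----------+---------
3  | humidity | Lab-A   
5  | humidity | Lab-A   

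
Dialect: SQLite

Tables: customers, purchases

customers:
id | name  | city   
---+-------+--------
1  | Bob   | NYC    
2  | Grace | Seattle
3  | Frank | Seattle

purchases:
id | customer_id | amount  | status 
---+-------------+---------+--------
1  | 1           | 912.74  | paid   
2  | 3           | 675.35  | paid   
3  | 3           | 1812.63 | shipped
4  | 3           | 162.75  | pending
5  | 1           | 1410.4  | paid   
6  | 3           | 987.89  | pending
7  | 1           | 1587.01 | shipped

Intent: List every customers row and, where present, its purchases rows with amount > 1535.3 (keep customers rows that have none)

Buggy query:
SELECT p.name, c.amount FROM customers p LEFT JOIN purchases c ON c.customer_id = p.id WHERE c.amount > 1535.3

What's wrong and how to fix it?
Bug: A WHERE condition on the right-hand table after LEFT JOIN drops unmatched parents

Fix: Put 'c.amount > 1535.3' in the JOIN's ON clause instead of WHERE

Corrected query:
SELECT p.name, c.amount FROM customers p LEFT JOIN purchases c ON c.customer_id = p.id AND c.amount > 1535.3

Result:
name  | amount 
------+--------
Bob   | 1587.01
Grace | NULL   
Frank | 1812.63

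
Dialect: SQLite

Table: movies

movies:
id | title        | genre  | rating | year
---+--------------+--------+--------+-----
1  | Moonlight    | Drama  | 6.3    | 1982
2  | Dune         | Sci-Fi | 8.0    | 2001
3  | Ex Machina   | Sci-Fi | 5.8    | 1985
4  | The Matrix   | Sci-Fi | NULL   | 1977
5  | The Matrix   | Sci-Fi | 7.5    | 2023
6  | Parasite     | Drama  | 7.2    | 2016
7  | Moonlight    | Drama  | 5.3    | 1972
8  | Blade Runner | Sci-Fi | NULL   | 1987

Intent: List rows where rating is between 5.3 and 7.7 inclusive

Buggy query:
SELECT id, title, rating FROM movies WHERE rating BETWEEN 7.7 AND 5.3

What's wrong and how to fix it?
Bug: The bounds are reversed; BETWEEN a AND b requires a <= b to match anything

Fix: Write BETWEEN 5.3 AND 7.7

Corrected query:
SELECT id, title, rating FROM movies WHERE rating BETWEEN 5.3 AND 7.7

Result:
id | title      | rating
---+------------+-------
1  | Moonlight  | 6.3   
3  | Ex Machina | 5.8   
5  | The Matrix | 7.5   
6  | Parasite   | 7.2   
7  | Moonlight  | 5.3   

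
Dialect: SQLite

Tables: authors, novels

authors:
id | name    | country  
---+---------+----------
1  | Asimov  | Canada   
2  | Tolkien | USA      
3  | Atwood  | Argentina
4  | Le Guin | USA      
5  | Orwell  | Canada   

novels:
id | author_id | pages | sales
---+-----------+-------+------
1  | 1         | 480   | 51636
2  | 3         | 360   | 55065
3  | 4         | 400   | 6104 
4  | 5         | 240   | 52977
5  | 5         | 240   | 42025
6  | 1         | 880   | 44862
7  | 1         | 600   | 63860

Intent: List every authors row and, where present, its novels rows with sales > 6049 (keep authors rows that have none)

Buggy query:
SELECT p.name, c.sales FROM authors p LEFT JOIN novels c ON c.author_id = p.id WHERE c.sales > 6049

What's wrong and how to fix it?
Bug: A WHERE condition on the right-hand table after LEFT JOIN drops unmatched parents

Fix: Move the right-table condition into the ON clause so unmatched parents are kept

Corrected query:
SELECT p.name, c.sales FROM authors p LEFT JOIN novels c ON c.author_id = p.id AND c.sales > 6049

Result:
name    | sales
--------+------
Asimov  | 44862
Asimov  | 51636
Asimov  | 63860
Tolkien | NULL 
Atwood  | 55065
Le Guin | 6104 
Orwell  | 42025
Orwell  | 52977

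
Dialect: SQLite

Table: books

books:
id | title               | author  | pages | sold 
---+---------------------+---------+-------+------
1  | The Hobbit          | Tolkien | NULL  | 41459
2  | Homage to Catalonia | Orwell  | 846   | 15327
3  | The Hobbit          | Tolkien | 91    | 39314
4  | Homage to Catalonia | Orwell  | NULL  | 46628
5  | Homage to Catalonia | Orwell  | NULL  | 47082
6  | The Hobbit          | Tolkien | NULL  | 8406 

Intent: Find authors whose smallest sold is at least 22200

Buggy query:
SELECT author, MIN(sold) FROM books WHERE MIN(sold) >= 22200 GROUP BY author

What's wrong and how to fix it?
Bug: Aggregates like MIN are computed per group after WHERE runs

Fix: Use HAVING for the per-group MIN condition

Corrected query:
SELECT author, MIN(sold) FROM books GROUP BY author HAVING MIN(sold) >= 22200

Result:
(no rows)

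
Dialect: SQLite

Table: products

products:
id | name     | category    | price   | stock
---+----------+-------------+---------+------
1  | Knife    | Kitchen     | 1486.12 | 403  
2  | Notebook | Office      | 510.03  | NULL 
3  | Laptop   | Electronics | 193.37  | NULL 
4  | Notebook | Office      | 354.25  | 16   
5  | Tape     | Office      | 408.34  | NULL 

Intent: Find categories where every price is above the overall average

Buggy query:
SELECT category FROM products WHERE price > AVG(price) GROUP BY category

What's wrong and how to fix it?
Bug: AVG() is an aggregate; it can't sit directly in WHERE

Fix: Compute the overall average in a scalar subquery and compare each group's MIN against it in HAVING

Corrected query:
SELECT category FROM products GROUP BY category HAVING MIN(price) > (SELECT AVG(price) FROM products)

Result:
category
--------
Kitchen 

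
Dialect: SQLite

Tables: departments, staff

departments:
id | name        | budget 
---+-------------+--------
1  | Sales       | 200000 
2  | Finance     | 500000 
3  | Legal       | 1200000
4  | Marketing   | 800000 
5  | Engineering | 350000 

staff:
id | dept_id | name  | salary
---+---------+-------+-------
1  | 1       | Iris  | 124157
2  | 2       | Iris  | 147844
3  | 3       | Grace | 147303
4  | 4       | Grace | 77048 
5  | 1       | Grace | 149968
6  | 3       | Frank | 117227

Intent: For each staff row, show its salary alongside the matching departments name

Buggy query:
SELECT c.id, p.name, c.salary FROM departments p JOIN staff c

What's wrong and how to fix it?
Bug: JOIN with no ON clause produces a cartesian product; every staff row pairs with every departments row

Fix: Add ON c.dept_id = p.id to the JOIN

Corrected query:
SELECT c.id, p.name, c.salary FROM departments p JOIN staff c ON c.dept_id = p.id

Result:
id | name      | salary
---+-----------+-------
1  | Sales     | 124157
2  | Finance   | 147844
3  | Legal     | 147303
4  | Marketing | 77048 
5  | Sales     | 149968
6  | Legal     | 117227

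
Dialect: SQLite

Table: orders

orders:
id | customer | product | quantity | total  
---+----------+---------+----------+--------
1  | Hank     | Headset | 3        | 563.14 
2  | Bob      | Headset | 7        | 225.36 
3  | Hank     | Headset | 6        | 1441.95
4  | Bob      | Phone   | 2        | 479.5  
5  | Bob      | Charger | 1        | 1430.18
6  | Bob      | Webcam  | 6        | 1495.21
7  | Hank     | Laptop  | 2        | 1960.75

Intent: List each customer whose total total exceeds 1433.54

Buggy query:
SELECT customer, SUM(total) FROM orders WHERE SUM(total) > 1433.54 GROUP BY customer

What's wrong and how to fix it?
Bug: Aggregate functions cannot appear in a WHERE clause

Fix: Move the aggregate condition to a HAVING clause

Corrected query:
SELECT customer, SUM(total) FROM orders GROUP BY customer HAVING SUM(total) > 1433.54

Result:
customer | SUM(total)
---------+-----------
Bob      | 3630.25   
Hank     | 3965.84   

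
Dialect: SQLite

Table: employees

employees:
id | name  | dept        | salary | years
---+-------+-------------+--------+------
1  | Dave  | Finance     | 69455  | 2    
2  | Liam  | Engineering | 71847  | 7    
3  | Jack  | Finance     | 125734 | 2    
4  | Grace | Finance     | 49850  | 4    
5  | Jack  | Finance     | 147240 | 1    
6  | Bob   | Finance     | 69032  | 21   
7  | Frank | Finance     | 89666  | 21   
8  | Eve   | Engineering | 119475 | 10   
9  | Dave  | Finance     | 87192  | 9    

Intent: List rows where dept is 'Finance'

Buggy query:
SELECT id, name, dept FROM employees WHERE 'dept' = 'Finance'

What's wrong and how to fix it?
Bug: 'dept' in single quotes is a string literal, not the column; the comparison is literal-vs-literal and never true

Fix: Reference the column as dept without single quotes

Corrected query:
SELECT id, name, dept FROM employees WHERE dept = 'Finance'

Result:
id | name  | dept   
---+-------+--------
1  | Dave  | Finance
3  | Jack  | Finance
4  | Grace | Finance
5  | Jack  | Finance
6  | Bob   | Finance
7  | Frank | Finance
9  | Dave  | Finance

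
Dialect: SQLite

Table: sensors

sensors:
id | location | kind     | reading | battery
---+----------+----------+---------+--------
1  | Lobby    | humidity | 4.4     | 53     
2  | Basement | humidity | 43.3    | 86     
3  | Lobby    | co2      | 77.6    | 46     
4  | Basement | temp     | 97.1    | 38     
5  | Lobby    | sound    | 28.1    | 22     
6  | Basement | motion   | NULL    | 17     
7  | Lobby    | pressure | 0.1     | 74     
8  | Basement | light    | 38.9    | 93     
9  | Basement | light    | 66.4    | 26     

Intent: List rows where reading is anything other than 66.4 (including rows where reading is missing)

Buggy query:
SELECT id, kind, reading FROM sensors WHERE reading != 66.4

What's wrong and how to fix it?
Bug: Inequality against NULL is unknown, not true; rows with NULL are dropped

Fix: Add an explicit OR reading IS NULL to include the missing-value rows

Corrected query:
SELECT id, kind, reading FROM sensors WHERE reading != 66.4 OR reading IS NULL

Result:
id | kind     | reading
---+----------+--------
1  | humidity | 4.4    
2  | humidity | 43.3   
3  | co2      | 77.6   
4  | temp     | 97.1   
5  | sound    | 28.1   
6  | motion   | NULL   
7  | pressure | 0.1    
8  | light    | 38.9   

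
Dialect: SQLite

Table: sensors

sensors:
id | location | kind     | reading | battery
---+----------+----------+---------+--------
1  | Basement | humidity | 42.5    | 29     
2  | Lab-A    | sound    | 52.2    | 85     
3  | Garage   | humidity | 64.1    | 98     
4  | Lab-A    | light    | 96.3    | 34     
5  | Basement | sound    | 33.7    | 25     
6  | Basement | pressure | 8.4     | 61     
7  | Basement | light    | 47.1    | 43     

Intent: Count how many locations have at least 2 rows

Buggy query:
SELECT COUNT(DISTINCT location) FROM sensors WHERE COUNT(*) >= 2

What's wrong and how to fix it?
Bug: WHERE filters individual rows, not groups, so a group-level COUNT is invalid there

Fix: Use a subquery that GROUPs and filters with HAVING, then count its rows

Corrected query:
SELECT COUNT(*) FROM (SELECT location FROM sensors GROUP BY location HAVING COUNT(*) >= 2)

Result:
COUNT(*)
--------
2       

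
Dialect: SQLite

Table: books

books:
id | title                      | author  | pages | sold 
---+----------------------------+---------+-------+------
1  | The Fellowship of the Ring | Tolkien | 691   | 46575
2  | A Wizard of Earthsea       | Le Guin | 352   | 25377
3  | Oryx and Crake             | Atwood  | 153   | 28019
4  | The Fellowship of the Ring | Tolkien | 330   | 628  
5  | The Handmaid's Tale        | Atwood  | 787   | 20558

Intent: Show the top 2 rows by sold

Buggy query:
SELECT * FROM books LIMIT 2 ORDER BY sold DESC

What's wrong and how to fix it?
Bug: ORDER BY cannot follow LIMIT; LIMIT is the final clause

Fix: Sort with ORDER BY, then apply LIMIT

Corrected query:
SELECT * FROM books ORDER BY sold DESC LIMIT 2

Result:
id | title                      | author  | pages | sold 
---+----------------------------+---------+-------+------
1  | The Fellowship of the Ring | Tolkien | 691   | 46575
3  | Oryx and Crake             | Atwood  | 153   | 28019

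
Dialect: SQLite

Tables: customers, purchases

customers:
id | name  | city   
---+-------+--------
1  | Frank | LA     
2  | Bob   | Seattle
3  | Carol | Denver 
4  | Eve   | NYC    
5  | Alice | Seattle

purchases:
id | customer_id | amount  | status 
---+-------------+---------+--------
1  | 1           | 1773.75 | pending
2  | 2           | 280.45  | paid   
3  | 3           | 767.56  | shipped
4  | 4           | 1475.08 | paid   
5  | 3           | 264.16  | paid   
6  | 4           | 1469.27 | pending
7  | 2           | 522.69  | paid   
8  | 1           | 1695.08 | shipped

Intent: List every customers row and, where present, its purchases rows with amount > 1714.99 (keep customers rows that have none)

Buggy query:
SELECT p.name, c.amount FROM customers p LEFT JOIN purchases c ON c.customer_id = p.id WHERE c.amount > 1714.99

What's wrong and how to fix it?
Bug: A WHERE condition on the right-hand table after LEFT JOIN drops unmatched parents

Fix: Put 'c.amount > 1714.99' in the JOIN's ON clause instead of WHERE

Corrected query:
SELECT p.name, c.amount FROM customers p LEFT JOIN purchases c ON c.customer_id = p.id AND c.amount > 1714.99

Result:
name  | amount 
------+--------
Frank | 1773.75
Bob   | NULL   
Carol | NULL   
Eve   | NULL   
Alice | NULL   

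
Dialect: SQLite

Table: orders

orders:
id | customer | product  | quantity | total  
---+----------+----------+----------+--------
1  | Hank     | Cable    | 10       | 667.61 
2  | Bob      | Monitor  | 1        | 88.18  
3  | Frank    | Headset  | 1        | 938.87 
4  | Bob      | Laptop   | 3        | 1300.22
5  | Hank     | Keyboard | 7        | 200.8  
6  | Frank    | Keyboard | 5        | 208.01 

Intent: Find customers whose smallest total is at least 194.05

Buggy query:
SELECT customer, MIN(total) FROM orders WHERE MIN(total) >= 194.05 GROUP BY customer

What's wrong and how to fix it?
Bug: Aggregates like MIN are computed per group after WHERE runs

Fix: Use HAVING for the per-group MIN condition

Corrected query:
SELECT customer, MIN(total) FROM orders GROUP BY customer HAVING MIN(total) >= 194.05

Result:
customer | MIN(total)
---------+-----------
Frank    | 208.01    
Hank     | 200.8     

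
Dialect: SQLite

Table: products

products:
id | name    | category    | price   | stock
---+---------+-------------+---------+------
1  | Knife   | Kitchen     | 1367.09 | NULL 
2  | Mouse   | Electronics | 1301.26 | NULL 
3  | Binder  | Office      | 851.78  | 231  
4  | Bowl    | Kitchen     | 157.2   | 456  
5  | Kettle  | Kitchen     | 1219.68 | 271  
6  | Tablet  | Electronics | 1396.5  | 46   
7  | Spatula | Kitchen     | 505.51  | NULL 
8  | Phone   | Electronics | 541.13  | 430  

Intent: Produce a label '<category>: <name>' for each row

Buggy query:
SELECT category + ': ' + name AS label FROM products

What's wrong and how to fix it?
Bug: '+' is numeric addition; on text columns SQLite converts them to 0 instead of concatenating

Fix: Replace + with || to concatenate text

Corrected query:
SELECT category || ': ' || name AS label FROM products

Result:
label              
-------------------
Kitchen: Knife     
Electronics: Mouse 
Office: Binder     
Kitchen: Bowl      
Kitchen: Kettle    
Electronics: Tablet
Kitchen: Spatula   
Electronics: Phone 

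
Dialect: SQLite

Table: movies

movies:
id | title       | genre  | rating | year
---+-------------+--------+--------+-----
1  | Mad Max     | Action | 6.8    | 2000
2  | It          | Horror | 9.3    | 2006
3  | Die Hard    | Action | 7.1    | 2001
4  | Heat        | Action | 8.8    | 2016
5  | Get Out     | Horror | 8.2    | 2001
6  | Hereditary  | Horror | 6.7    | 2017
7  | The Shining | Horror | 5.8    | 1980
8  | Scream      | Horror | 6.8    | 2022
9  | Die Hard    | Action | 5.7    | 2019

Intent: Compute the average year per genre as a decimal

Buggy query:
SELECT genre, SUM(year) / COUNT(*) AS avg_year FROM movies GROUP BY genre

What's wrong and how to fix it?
Bug: SUM(year) and COUNT(*) are both integers; the division truncates the fractional part

Fix: Multiply by 1.0 (or CAST to REAL) to force floating-point division

Corrected query:
SELECT genre, SUM(year) * 1.0 / COUNT(*) AS avg_year FROM movies GROUP BY genre

Result:
genre  | avg_year
-------+---------
Action | 2009    
Horror | 2005.2  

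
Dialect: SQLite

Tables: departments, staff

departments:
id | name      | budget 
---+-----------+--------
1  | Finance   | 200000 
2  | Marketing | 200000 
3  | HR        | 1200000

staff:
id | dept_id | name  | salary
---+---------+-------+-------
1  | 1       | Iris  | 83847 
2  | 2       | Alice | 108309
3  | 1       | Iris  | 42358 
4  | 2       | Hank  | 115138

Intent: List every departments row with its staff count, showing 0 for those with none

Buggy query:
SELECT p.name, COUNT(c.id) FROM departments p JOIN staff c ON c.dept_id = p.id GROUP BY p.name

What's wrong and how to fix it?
Bug: An inner join excludes parents with zero children

Fix: Switch to LEFT JOIN to retain unmatched parent rows

Corrected query:
SELECT p.name, COUNT(c.id) FROM departments p LEFT JOIN staff c ON c.dept_id = p.id GROUP BY p.name

Result:
name      | COUNT(c.id)
----------+------------
Finance   | 2          
HR        | 0          
Marketing | 2          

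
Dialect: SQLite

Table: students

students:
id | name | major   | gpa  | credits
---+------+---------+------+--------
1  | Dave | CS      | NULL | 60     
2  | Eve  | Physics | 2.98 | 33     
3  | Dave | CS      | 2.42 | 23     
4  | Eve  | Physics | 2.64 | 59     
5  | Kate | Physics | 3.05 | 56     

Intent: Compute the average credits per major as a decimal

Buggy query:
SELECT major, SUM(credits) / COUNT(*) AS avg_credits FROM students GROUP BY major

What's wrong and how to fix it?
Bug: Both operands are integers, so '/' performs integer division and truncates

Fix: Multiply by 1.0 (or CAST to REAL) to force floating-point division

Corrected query:
SELECT major, SUM(credits) * 1.0 / COUNT(*) AS avg_credits FROM students GROUP BY major

Result:
major   | avg_credits
--------+------------
CS      | 41.5       
Physics | 49.333333  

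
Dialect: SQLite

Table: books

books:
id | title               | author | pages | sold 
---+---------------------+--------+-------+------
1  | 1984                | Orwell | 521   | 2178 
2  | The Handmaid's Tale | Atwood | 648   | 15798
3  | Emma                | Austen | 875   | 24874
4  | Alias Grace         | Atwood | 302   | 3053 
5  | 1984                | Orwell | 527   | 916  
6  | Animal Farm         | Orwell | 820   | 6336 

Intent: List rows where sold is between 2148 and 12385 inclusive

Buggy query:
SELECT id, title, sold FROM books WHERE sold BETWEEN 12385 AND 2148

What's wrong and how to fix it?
Bug: The bounds are reversed; BETWEEN a AND b requires a <= b to match anything

Fix: Swap the bounds so the smaller value comes first

Corrected query:
SELECT id, title, sold FROM books WHERE sold BETWEEN 2148 AND 12385

Result:
id | title       | sold
---+-------------+-----
1  | 1984        | 2178
4  | Alias Grace | 3053
6  | Animal Farm | 6336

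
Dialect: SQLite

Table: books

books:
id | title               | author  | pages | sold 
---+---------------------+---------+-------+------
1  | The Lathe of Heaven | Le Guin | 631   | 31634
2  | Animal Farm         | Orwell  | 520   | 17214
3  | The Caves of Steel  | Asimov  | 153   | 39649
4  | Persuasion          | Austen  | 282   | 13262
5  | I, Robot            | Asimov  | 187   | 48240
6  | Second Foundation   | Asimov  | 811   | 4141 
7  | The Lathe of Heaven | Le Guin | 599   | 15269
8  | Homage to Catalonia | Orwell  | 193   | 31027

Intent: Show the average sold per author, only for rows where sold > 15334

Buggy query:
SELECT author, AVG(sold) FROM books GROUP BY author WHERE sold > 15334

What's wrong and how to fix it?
Bug: Row-level WHERE must come before GROUP BY in the clause order

Fix: Place WHERE between FROM and GROUP BY

Corrected query:
SELECT author, AVG(sold) FROM books WHERE sold > 15334 GROUP BY author

Result:
author  | AVG(sold)
--------+----------
Asimov  | 43944.5  
Le Guin | 31634    
Orwell  | 24120.5  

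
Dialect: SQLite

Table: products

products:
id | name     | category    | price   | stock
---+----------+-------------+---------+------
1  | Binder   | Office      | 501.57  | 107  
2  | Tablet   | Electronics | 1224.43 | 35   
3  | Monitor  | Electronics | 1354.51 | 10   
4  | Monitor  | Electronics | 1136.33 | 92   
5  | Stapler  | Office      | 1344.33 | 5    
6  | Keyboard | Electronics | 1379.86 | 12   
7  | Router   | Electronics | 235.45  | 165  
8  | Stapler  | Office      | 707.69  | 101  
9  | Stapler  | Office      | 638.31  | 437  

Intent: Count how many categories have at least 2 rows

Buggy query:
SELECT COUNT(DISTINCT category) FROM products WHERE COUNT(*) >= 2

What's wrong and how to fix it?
Bug: COUNT(*) cannot appear in WHERE; the per-group count doesn't exist yet

Fix: Group first with HAVING COUNT(*) >= 2, then COUNT the resulting groups

Corrected query:
SELECT COUNT(*) FROM (SELECT category FROM products GROUP BY category HAVING COUNT(*) >= 2)

Result:
COUNT(*)
--------
2       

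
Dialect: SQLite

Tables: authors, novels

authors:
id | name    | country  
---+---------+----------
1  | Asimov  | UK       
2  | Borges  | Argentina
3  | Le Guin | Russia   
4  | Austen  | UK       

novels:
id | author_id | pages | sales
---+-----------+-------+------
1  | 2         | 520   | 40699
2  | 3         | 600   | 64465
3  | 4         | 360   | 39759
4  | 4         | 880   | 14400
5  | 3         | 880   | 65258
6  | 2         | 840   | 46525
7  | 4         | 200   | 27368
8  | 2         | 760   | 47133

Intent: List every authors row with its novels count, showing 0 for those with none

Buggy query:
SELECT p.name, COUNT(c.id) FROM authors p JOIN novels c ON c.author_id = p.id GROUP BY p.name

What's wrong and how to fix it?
Bug: INNER JOIN drops authors rows that have no matching novels rows

Fix: Switch to LEFT JOIN to retain unmatched parent rows

Corrected query:
SELECT p.name, COUNT(c.id) FROM authors p LEFT JOIN novels c ON c.author_id = p.id GROUP BY p.name

Result:
name    | COUNT(c.id)
--------+------------
Asimov  | 0          
Austen  | 3          
Borges  | 3          
Le Guin | 2          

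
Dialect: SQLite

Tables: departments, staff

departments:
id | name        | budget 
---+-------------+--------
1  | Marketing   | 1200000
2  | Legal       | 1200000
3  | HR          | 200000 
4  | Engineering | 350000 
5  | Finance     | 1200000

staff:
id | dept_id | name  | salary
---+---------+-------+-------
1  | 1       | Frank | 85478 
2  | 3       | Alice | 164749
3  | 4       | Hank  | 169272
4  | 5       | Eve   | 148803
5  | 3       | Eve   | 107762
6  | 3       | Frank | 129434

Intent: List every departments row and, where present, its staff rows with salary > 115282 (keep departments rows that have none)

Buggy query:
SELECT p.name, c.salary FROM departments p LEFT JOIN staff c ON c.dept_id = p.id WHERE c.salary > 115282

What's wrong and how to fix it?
Bug: A WHERE condition on the right-hand table after LEFT JOIN drops unmatched parents

Fix: Put 'c.salary > 115282' in the JOIN's ON clause instead of WHERE

Corrected query:
SELECT p.name, c.salary FROM departments p LEFT JOIN staff c ON c.dept_id = p.id AND c.salary > 115282

Result:
name        | salary
------------+-------
Marketing   | NULL  
Legal       | NULL  
HR          | 129434
HR          | 164749
Engineering | 169272
Finance     | 148803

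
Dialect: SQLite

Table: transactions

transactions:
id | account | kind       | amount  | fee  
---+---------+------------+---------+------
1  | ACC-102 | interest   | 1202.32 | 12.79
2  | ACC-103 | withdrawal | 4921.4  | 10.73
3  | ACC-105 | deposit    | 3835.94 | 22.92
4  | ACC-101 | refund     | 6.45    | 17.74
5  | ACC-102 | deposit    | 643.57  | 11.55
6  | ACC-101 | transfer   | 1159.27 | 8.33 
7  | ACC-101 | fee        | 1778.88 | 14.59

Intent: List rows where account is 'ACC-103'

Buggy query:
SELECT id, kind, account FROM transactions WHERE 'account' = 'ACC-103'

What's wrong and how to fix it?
Bug: Single quotes denote string literals in SQL; the column name is being compared as a constant string

Fix: Reference the column as account without single quotes

Corrected query:
SELECT id, kind, account FROM transactions WHERE account = 'ACC-103'

Result:
id | kind       | account
---+------------+--------
2  | withdrawal | ACC-103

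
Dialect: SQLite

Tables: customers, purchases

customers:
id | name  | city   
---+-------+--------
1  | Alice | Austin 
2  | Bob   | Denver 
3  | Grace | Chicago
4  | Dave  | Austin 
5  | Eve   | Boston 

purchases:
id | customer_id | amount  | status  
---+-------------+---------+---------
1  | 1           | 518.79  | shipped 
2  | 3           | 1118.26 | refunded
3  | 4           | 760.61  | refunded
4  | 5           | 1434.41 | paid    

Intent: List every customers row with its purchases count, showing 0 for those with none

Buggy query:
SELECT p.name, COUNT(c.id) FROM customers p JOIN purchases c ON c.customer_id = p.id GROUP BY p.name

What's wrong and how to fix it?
Bug: An inner join excludes parents with zero children

Fix: Use LEFT JOIN so parents without children still appear (COUNT(c.id) gives 0)

Corrected query:
SELECT p.name, COUNT(c.id) FROM customers p LEFT JOIN purchases c ON c.customer_id = p.id GROUP BY p.name

Result:
name  | COUNT(c.id)
------+------------
Alice | 1          
Bob   | 0          
Dave  | 1          
Eve   | 1          
Grace | 1          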